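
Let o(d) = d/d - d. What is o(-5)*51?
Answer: 306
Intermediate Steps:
o(d) = 1 - d
o(-5)*51 = (1 - 1*(-5))*51 = (1 + 5)*51 = 6*51 = 306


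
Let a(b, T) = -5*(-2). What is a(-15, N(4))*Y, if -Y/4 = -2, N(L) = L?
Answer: 80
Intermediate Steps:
a(b, T) = 10
Y = 8 (Y = -4*(-2) = 8)
a(-15, N(4))*Y = 10*8 = 80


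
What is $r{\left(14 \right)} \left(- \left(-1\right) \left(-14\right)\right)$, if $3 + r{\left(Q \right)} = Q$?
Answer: $-154$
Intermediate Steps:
$r{\left(Q \right)} = -3 + Q$
$r{\left(14 \right)} \left(- \left(-1\right) \left(-14\right)\right) = \left(-3 + 14\right) \left(- \left(-1\right) \left(-14\right)\right) = 11 \left(\left(-1\right) 14\right) = 11 \left(-14\right) = -154$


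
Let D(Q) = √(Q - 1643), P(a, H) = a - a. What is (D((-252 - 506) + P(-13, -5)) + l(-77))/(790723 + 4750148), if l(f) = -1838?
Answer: -1838/5540871 + I/113079 ≈ -0.00033172 + 8.8434e-6*I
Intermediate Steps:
P(a, H) = 0
D(Q) = √(-1643 + Q)
(D((-252 - 506) + P(-13, -5)) + l(-77))/(790723 + 4750148) = (√(-1643 + ((-252 - 506) + 0)) - 1838)/(790723 + 4750148) = (√(-1643 + (-758 + 0)) - 1838)/5540871 = (√(-1643 - 758) - 1838)*(1/5540871) = (√(-2401) - 1838)*(1/5540871) = (49*I - 1838)*(1/5540871) = (-1838 + 49*I)*(1/5540871) = -1838/5540871 + I/113079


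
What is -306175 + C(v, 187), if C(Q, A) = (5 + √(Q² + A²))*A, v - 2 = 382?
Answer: -305240 + 935*√7297 ≈ -2.2537e+5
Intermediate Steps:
v = 384 (v = 2 + 382 = 384)
C(Q, A) = A*(5 + √(A² + Q²)) (C(Q, A) = (5 + √(A² + Q²))*A = A*(5 + √(A² + Q²)))
-306175 + C(v, 187) = -306175 + 187*(5 + √(187² + 384²)) = -306175 + 187*(5 + √(34969 + 147456)) = -306175 + 187*(5 + √182425) = -306175 + 187*(5 + 5*√7297) = -306175 + (935 + 935*√7297) = -305240 + 935*√7297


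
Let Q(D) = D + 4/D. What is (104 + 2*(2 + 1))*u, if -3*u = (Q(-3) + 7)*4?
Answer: -3520/9 ≈ -391.11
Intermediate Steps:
u = -32/9 (u = -((-3 + 4/(-3)) + 7)*4/3 = -((-3 + 4*(-1/3)) + 7)*4/3 = -((-3 - 4/3) + 7)*4/3 = -(-13/3 + 7)*4/3 = -8*4/9 = -1/3*32/3 = -32/9 ≈ -3.5556)
(104 + 2*(2 + 1))*u = (104 + 2*(2 + 1))*(-32/9) = (104 + 2*3)*(-32/9) = (104 + 6)*(-32/9) = 110*(-32/9) = -3520/9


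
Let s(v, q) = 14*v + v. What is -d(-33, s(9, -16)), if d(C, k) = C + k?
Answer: -102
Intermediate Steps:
s(v, q) = 15*v
-d(-33, s(9, -16)) = -(-33 + 15*9) = -(-33 + 135) = -1*102 = -102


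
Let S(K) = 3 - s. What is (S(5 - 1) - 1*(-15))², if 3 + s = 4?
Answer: 289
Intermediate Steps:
s = 1 (s = -3 + 4 = 1)
S(K) = 2 (S(K) = 3 - 1*1 = 3 - 1 = 2)
(S(5 - 1) - 1*(-15))² = (2 - 1*(-15))² = (2 + 15)² = 17² = 289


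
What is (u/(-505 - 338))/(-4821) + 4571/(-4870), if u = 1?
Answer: -18577009943/19792181610 ≈ -0.93860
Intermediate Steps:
(u/(-505 - 338))/(-4821) + 4571/(-4870) = (1/(-505 - 338))/(-4821) + 4571/(-4870) = (1/(-843))*(-1/4821) + 4571*(-1/4870) = -1/843*1*(-1/4821) - 4571/4870 = -1/843*(-1/4821) - 4571/4870 = 1/4064103 - 4571/4870 = -18577009943/19792181610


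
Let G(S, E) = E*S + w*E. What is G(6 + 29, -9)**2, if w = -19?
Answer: 20736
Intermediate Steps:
G(S, E) = -19*E + E*S (G(S, E) = E*S - 19*E = -19*E + E*S)
G(6 + 29, -9)**2 = (-9*(-19 + (6 + 29)))**2 = (-9*(-19 + 35))**2 = (-9*16)**2 = (-144)**2 = 20736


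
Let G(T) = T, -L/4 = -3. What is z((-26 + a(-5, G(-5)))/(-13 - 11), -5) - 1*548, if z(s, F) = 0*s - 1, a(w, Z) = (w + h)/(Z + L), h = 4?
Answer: -549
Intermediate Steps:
L = 12 (L = -4*(-3) = 12)
a(w, Z) = (4 + w)/(12 + Z) (a(w, Z) = (w + 4)/(Z + 12) = (4 + w)/(12 + Z))
z(s, F) = -1 (z(s, F) = 0 - 1 = -1)
z((-26 + a(-5, G(-5)))/(-13 - 11), -5) - 1*548 = -1 - 1*548 = -1 - 548 = -549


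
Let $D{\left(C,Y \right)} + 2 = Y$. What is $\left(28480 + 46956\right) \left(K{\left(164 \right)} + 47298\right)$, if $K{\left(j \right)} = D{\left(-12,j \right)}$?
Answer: $3580192560$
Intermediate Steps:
$D{\left(C,Y \right)} = -2 + Y$
$K{\left(j \right)} = -2 + j$
$\left(28480 + 46956\right) \left(K{\left(164 \right)} + 47298\right) = \left(28480 + 46956\right) \left(\left(-2 + 164\right) + 47298\right) = 75436 \left(162 + 47298\right) = 75436 \cdot 47460 = 3580192560$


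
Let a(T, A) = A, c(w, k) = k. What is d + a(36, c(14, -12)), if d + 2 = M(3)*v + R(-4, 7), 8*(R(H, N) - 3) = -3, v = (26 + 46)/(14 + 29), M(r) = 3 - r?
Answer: -91/8 ≈ -11.375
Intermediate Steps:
v = 72/43 ≈ 1.6744
R(H, N) = 21/8 (R(H, N) = 3 + (⅛)*(-3) = 3 - 3/8 = 21/8)
d = 5/8 (d = -2 + ((3 - 1*3)*(72/43) + 21/8) = -2 + ((3 - 3)*(72/43) + 21/8) = -2 + (0*(72/43) + 21/8) = -2 + (0 + 21/8) = -2 + 21/8 = 5/8 ≈ 0.62500)
d + a(36, c(14, -12)) = 5/8 - 12 = -91/8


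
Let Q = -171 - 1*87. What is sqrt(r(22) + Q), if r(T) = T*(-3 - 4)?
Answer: 2*I*sqrt(103) ≈ 20.298*I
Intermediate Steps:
r(T) = -7*T (r(T) = T*(-7) = -7*T)
Q = -258 (Q = -171 - 87 = -258)
sqrt(r(22) + Q) = sqrt(-7*22 - 258) = sqrt(-154 - 258) = sqrt(-412) = 2*I*sqrt(103)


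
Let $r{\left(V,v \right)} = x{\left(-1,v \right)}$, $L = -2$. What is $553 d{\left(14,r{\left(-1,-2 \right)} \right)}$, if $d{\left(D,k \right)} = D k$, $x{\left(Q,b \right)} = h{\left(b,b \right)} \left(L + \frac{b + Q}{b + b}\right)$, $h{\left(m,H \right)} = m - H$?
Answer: $0$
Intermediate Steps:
$x{\left(Q,b \right)} = 0$ ($x{\left(Q,b \right)} = \left(b - b\right) \left(-2 + \frac{b + Q}{b + b}\right) = 0 \left(-2 + \frac{Q + b}{2 b}\right) = 0$)
$r{\left(V,v \right)} = 0$
$553 d{\left(14,r{\left(-1,-2 \right)} \right)} = 553 \cdot 14 \cdot 0 = 553 \cdot 0 = 0$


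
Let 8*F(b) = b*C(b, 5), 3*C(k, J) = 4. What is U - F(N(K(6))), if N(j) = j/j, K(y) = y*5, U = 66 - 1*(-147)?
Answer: 1277/6 ≈ 212.83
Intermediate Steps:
U = 213 (U = 66 + 147 = 213)
C(k, J) = 4/3 (C(k, J) = (1/3)*4 = 4/3)
K(y) = 5*y
N(j) = 1
F(b) = b/6 (F(b) = (b*(4/3))/8 = (4*b/3)/8 = b/6)
U - F(N(K(6))) = 213 - 1/6 = 1277/6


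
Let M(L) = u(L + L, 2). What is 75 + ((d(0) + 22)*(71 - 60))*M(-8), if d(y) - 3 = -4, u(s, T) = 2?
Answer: 537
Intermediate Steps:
M(L) = 2
d(y) = -1 (d(y) = 3 - 4 = -1)
75 + ((d(0) + 22)*(71 - 60))*M(-8) = 75 + ((-1 + 22)*(71 - 60))*2 = 75 + (21*11)*2 = 75 + 231*2 = 75 + 462 = 537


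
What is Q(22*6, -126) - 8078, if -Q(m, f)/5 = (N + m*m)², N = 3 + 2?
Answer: -1518858283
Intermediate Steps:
N = 5
Q(m, f) = -5*(5 + m²)² (Q(m, f) = -5*(5 + m*m)² = -5*(5 + m²)²)
Q(22*6, -126) - 8078 = -5*(5 + (22*6)²)² - 8078 = -5*(5 + 132²)² - 8078 = -5*(5 + 17424)² - 8078 = -5*17429² - 8078 = -5*303770041 - 8078 = -1518850205 - 8078 = -1518858283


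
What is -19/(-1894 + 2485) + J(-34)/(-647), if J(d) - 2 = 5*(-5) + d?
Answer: 21394/382377 ≈ 0.055950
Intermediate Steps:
J(d) = -23 + d (J(d) = 2 + (5*(-5) + d) = 2 + (-25 + d) = -23 + d)
-19/(-1894 + 2485) + J(-34)/(-647) = -19/(-1894 + 2485) + (-23 - 34)/(-647) = -19/591 - 57*(-1/647) = -19*1/591 + 57/647 = -19/591 + 57/647 = 21394/382377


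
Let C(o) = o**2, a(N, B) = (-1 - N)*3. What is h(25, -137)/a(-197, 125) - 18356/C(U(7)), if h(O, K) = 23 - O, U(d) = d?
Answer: -110137/294 ≈ -374.62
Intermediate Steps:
a(N, B) = -3 - 3*N
h(25, -137)/a(-197, 125) - 18356/C(U(7)) = (23 - 1*25)/(-3 - 3*(-197)) - 18356/(7**2) = (23 - 25)/(-3 + 591) - 18356/49 = -2/588 - 18356*1/49 = -2*1/588 - 18356/49 = -1/294 - 18356/49 = -110137/294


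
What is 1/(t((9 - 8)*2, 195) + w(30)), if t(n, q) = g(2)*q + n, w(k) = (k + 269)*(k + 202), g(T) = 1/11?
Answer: 11/763265 ≈ 1.4412e-5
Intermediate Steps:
g(T) = 1/11
w(k) = (202 + k)*(269 + k) (w(k) = (269 + k)*(202 + k) = (202 + k)*(269 + k))
t(n, q) = n + q/11 (t(n, q) = q/11 + n = n + q/11)
1/(t((9 - 8)*2, 195) + w(30)) = 1/(((9 - 8)*2 + (1/11)*195) + (54338 + 30² + 471*30)) = 1/((1*2 + 195/11) + (54338 + 900 + 14130)) = 1/((2 + 195/11) + 69368) = 1/(217/11 + 69368) = 1/(763265/11) = 11/763265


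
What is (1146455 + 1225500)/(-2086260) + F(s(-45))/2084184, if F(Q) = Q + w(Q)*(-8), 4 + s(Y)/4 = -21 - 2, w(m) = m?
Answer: -4575938377/4026064548 ≈ -1.1366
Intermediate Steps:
s(Y) = -108 (s(Y) = -16 + 4*(-21 - 2) = -16 + 4*(-23) = -16 - 92 = -108)
F(Q) = -7*Q (F(Q) = Q + Q*(-8) = Q - 8*Q = -7*Q)
(1146455 + 1225500)/(-2086260) + F(s(-45))/2084184 = (1146455 + 1225500)/(-2086260) - 7*(-108)/2084184 = 2371955*(-1/2086260) + 756*(1/2084184) = -474391/417252 + 7/19298 = -4575938377/4026064548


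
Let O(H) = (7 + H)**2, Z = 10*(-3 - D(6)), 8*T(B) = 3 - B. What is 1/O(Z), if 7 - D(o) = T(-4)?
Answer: 16/113569 ≈ 0.00014088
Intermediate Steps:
T(B) = 3/8 - B/8 (T(B) = (3 - B)/8 = 3/8 - B/8)
D(o) = 49/8 (D(o) = 7 - (3/8 - 1/8*(-4)) = 7 - (3/8 + 1/2) = 7 - 1*7/8 = 7 - 7/8 = 49/8)
Z = -365/4 (Z = 10*(-3 - 1*49/8) = 10*(-3 - 49/8) = 10*(-73/8) = -365/4 ≈ -91.250)
1/O(Z) = 1/((7 - 365/4)**2) = 1/((-337/4)**2) = 1/(113569/16) = 16/113569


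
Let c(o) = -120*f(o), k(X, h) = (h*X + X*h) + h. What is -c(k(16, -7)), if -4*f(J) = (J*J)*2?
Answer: -3201660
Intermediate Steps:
f(J) = -J**2/2 (f(J) = -J*J*2/4 = -J**2*2/4 = -J**2/2)
k(X, h) = h + 2*X*h (k(X, h) = (X*h + X*h) + h = 2*X*h + h = h + 2*X*h)
c(o) = 60*o**2 (c(o) = -(-60)*o**2 = 60*o**2)
-c(k(16, -7)) = -60*(-7*(1 + 2*16))**2 = -60*(-7*(1 + 32))**2 = -60*(-7*33)**2 = -60*(-231)**2 = -60*53361 = -1*3201660 = -3201660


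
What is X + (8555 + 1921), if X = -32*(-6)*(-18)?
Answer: 7020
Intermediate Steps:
X = -3456 (X = 192*(-18) = -3456)
X + (8555 + 1921) = -3456 + (8555 + 1921) = -3456 + 10476 = 7020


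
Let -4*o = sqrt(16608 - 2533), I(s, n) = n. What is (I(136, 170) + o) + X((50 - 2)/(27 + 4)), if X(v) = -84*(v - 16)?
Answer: 42902/31 - 5*sqrt(563)/4 ≈ 1354.3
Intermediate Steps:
X(v) = 1344 - 84*v (X(v) = -84*(-16 + v) = 1344 - 84*v)
o = -5*sqrt(563)/4 (o = -sqrt(16608 - 2533)/4 = -5*sqrt(563)/4 ≈ -29.660)
(I(136, 170) + o) + X((50 - 2)/(27 + 4)) = (170 - 5*sqrt(563)/4) + (1344 - 84*(50 - 2)/(27 + 4)) = (170 - 5*sqrt(563)/4) + (1344 - 4032/31) = (170 - 5*sqrt(563)/4) + 37632/31 = 42902/31 - 5*sqrt(563)/4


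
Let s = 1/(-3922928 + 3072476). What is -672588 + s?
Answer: -572003809777/850452 ≈ -6.7259e+5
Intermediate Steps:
s = -1/850452 (s = 1/(-850452) = -1/850452 ≈ -1.1758e-6)
-672588 + s = -672588 - 1/850452 = -572003809777/850452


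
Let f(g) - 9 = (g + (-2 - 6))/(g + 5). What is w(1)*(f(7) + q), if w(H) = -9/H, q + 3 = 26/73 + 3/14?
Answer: -119337/2044 ≈ -58.384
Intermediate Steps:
q = -2483/1022 (q = -3 + (26/73 + 3/14) = -3 + 583/1022 = -2483/1022 ≈ -2.4296)
f(g) = 9 + (-8 + g)/(5 + g) (f(g) = 9 + (g + (-2 - 6))/(g + 5) = 9 + (g - 8)/(5 + g) = 9 + (-8 + g)/(5 + g))
w(1)*(f(7) + q) = (-9/1)*((37 + 10*7)/(5 + 7) - 2483/1022) = (-9*1)*((37 + 70)/12 - 2483/1022) = -9*((1/12)*107 - 2483/1022) = -9*(107/12 - 2483/1022) = -9*39779/6132 = -119337/2044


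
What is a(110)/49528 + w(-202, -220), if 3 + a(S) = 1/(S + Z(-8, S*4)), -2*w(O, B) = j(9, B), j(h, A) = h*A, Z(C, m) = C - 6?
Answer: 114808313/115968 ≈ 990.00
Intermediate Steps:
Z(C, m) = -6 + C
j(h, A) = A*h
w(O, B) = -9*B/2 (w(O, B) = -B*9/2 = -9*B/2)
a(S) = -3 + 1/(-14 + S) (a(S) = -3 + 1/(S + (-6 - 8)) = -3 + 1/(S - 14) = -3 + 1/(-14 + S))
a(110)/49528 + w(-202, -220) = ((43 - 3*110)/(-14 + 110))/49528 - 9/2*(-220) = ((43 - 330)/96)*(1/49528) + 990 = ((1/96)*(-287))*(1/49528) + 990 = -287/96*1/49528 + 990 = -7/115968 + 990 = 114808313/115968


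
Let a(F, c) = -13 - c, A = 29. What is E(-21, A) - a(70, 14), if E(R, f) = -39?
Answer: -12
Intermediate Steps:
E(-21, A) - a(70, 14) = -39 - (-13 - 1*14) = -39 - (-13 - 14) = -39 - 1*(-27) = -39 + 27 = -12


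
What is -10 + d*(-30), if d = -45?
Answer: 1340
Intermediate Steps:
-10 + d*(-30) = -10 - 45*(-30) = -10 + 1350 = 1340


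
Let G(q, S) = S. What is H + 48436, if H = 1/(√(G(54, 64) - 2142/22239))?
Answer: 48436 + √7962974/22558 ≈ 48436.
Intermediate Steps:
H = √7962974/22558 (H = 1/(√(64 - 2142/22239)) = 1/(√(64 - 2142*1/22239)) = 1/(√(64 - 34/353)) = 1/(√(22558/353)) = 1/(√7962974/353) = √7962974/22558 ≈ 0.12509)
H + 48436 = √7962974/22558 + 48436 = 48436 + √7962974/22558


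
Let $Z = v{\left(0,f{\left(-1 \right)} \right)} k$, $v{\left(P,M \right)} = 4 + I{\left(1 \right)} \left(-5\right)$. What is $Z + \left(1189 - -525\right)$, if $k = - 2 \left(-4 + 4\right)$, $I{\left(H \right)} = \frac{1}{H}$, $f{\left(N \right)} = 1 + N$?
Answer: $1714$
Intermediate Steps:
$v{\left(P,M \right)} = -1$ ($v{\left(P,M \right)} = 4 + 1^{-1} \left(-5\right) = 4 + 1 \left(-5\right) = 4 - 5 = -1$)
$k = 0$ ($k = \left(-2\right) 0 = 0$)
$Z = 0$ ($Z = \left(-1\right) 0 = 0$)
$Z + \left(1189 - -525\right) = 0 + \left(1189 - -525\right) = 0 + \left(1189 + 525\right) = 0 + 1714 = 1714$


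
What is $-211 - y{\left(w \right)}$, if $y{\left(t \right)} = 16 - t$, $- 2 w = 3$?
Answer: $- \frac{457}{2} \approx -228.5$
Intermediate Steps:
$w = - \frac{3}{2}$ ($w = \left(- \frac{1}{2}\right) 3 = - \frac{3}{2} \approx -1.5$)
$-211 - y{\left(w \right)} = -211 - \left(16 - - \frac{3}{2}\right) = -211 - \left(16 + \frac{3}{2}\right) = -211 - \frac{35}{2} = - \frac{457}{2}$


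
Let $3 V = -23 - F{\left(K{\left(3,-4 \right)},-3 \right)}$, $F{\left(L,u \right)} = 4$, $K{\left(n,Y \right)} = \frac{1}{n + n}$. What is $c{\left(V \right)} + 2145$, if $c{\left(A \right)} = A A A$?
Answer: $1416$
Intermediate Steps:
$K{\left(n,Y \right)} = \frac{1}{2 n}$
$V = -9$ ($V = \frac{-23 - 4}{3} = \frac{1}{3} \left(-27\right) = -9$)
$c{\left(A \right)} = A^{3}$ ($c{\left(A \right)} = A^{2} A = A^{3}$)
$c{\left(V \right)} + 2145 = \left(-9\right)^{3} + 2145 = -729 + 2145 = 1416$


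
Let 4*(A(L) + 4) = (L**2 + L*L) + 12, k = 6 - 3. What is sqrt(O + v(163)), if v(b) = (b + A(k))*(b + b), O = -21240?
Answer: 3*sqrt(3671) ≈ 181.77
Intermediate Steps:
k = 3
A(L) = -1 + L**2/2 (A(L) = -4 + ((L**2 + L*L) + 12)/4 = -4 + ((L**2 + L**2) + 12)/4 = -4 + (2*L**2 + 12)/4 = -4 + (12 + 2*L**2)/4 = -4 + (3 + L**2/2) = -1 + L**2/2)
v(b) = 2*b*(7/2 + b) (v(b) = (b + (-1 + (1/2)*3**2))*(b + b) = (b + (-1 + (1/2)*9))*(2*b) = (b + (-1 + 9/2))*(2*b) = (b + 7/2)*(2*b) = (7/2 + b)*(2*b) = 2*b*(7/2 + b))
sqrt(O + v(163)) = sqrt(-21240 + 163*(7 + 2*163)) = sqrt(-21240 + 163*(7 + 326)) = sqrt(-21240 + 163*333) = sqrt(-21240 + 54279) = sqrt(33039) = 3*sqrt(3671)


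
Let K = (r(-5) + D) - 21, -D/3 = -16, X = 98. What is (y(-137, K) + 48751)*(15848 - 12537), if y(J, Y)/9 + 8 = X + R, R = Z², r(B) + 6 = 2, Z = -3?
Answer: 164364662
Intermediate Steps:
D = 48 (D = -3*(-16) = 48)
r(B) = -4 (r(B) = -6 + 2 = -4)
R = 9 (R = (-3)² = 9)
K = 23 (K = (-4 + 48) - 21 = 44 - 21 = 23)
y(J, Y) = 891 (y(J, Y) = -72 + 9*(98 + 9) = -72 + 9*107 = -72 + 963 = 891)
(y(-137, K) + 48751)*(15848 - 12537) = (891 + 48751)*(15848 - 12537) = 49642*3311 = 164364662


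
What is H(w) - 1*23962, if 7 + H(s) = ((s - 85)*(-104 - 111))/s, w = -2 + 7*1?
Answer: -20529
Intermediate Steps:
w = 5 (w = -2 + 7 = 5)
H(s) = -7 + (18275 - 215*s)/s (H(s) = -7 + ((s - 85)*(-104 - 111))/s = -7 + ((-85 + s)*(-215))/s = -7 + (18275 - 215*s)/s)
H(w) - 1*23962 = (-222 + 18275/5) - 1*23962 = (-222 + 18275*(⅕)) - 23962 = (-222 + 3655) - 23962 = 3433 - 23962 = -20529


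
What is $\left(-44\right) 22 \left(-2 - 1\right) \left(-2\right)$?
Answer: $-5808$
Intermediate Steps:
$\left(-44\right) 22 \left(-2 - 1\right) \left(-2\right) = - 968 \left(\left(-3\right) \left(-2\right)\right) = \left(-968\right) 6 = -5808$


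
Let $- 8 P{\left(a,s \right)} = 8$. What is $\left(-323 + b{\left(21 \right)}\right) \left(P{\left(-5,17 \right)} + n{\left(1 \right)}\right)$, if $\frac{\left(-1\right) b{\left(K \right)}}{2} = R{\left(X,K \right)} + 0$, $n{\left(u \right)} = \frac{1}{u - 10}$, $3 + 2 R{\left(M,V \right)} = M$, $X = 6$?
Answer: $\frac{3260}{9} \approx 362.22$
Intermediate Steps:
$R{\left(M,V \right)} = - \frac{3}{2} + \frac{M}{2}$
$n{\left(u \right)} = \frac{1}{-10 + u}$
$P{\left(a,s \right)} = -1$ ($P{\left(a,s \right)} = \left(- \frac{1}{8}\right) 8 = -1$)
$b{\left(K \right)} = -3$ ($b{\left(K \right)} = - 2 \left(\left(- \frac{3}{2} + \frac{1}{2} \cdot 6\right) + 0\right) = - 2 \left(\left(- \frac{3}{2} + 3\right) + 0\right) = - 2 \left(\frac{3}{2} + 0\right) = \left(-2\right) \frac{3}{2} = -3$)
$\left(-323 + b{\left(21 \right)}\right) \left(P{\left(-5,17 \right)} + n{\left(1 \right)}\right) = \left(-323 - 3\right) \left(-1 + \frac{1}{-10 + 1}\right) = - 326 \left(-1 + \frac{1}{-9}\right) = - 326 \left(-1 - \frac{1}{9}\right) = \left(-326\right) \left(- \frac{10}{9}\right) = \frac{3260}{9}$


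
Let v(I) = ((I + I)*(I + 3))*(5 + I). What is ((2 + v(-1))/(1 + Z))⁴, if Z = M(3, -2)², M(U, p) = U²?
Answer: 2401/2825761 ≈ 0.00084968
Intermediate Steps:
Z = 81 (Z = (3²)² = 9² = 81)
v(I) = 2*I*(3 + I)*(5 + I) (v(I) = ((2*I)*(3 + I))*(5 + I) = (2*I*(3 + I))*(5 + I) = 2*I*(3 + I)*(5 + I))
((2 + v(-1))/(1 + Z))⁴ = ((2 + 2*(-1)*(15 + (-1)² + 8*(-1)))/(1 + 81))⁴ = ((2 + 2*(-1)*(15 + 1 - 8))/82)⁴ = ((2 + 2*(-1)*8)*(1/82))⁴ = ((2 - 16)*(1/82))⁴ = (-14*1/82)⁴ = (-7/41)⁴ = 2401/2825761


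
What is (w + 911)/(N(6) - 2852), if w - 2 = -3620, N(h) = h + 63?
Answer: 2707/2783 ≈ 0.97269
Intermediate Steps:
N(h) = 63 + h
w = -3618 (w = 2 - 3620 = -3618)
(w + 911)/(N(6) - 2852) = (-3618 + 911)/((63 + 6) - 2852) = -2707/(69 - 2852) = -2707/(-2783) = -2707*(-1/2783) = 2707/2783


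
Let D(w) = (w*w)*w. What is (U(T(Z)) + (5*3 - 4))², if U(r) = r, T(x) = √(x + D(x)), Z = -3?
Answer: (11 + I*√30)² ≈ 91.0 + 120.5*I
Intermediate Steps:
D(w) = w³ (D(w) = w²*w = w³)
T(x) = √(x + x³)
(U(T(Z)) + (5*3 - 4))² = (√(-3 + (-3)³) + (5*3 - 4))² = (√(-3 - 27) + (15 - 4))² = (√(-30) + 11)² = (I*√30 + 11)² = (11 + I*√30)²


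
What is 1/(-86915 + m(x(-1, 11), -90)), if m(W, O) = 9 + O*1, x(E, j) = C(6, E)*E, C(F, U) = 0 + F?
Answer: -1/86996 ≈ -1.1495e-5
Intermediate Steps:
C(F, U) = F
x(E, j) = 6*E
m(W, O) = 9 + O
1/(-86915 + m(x(-1, 11), -90)) = 1/(-86915 + (9 - 90)) = 1/(-86915 - 81) = 1/(-86996) = -1/86996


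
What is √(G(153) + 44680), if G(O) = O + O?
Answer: √44986 ≈ 212.10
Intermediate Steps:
G(O) = 2*O
√(G(153) + 44680) = √(2*153 + 44680) = √(306 + 44680) = √44986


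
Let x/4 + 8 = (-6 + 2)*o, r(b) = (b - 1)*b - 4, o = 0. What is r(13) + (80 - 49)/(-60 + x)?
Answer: 13953/92 ≈ 151.66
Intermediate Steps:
r(b) = -4 + b*(-1 + b) (r(b) = (-1 + b)*b - 4 = b*(-1 + b) - 4 = -4 + b*(-1 + b))
x = -32 (x = -32 + 4*((-6 + 2)*0) = -32 + 4*(-4*0) = -32 + 4*0 = -32 + 0 = -32)
r(13) + (80 - 49)/(-60 + x) = (-4 + 13**2 - 1*13) + (80 - 49)/(-60 - 32) = (-4 + 169 - 13) + 31/(-92) = 152 - 1/92*31 = 152 - 31/92 = 13953/92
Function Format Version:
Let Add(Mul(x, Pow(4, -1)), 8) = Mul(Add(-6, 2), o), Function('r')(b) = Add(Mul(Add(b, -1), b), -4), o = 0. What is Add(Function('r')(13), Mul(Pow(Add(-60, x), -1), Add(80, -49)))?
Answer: Rational(13953, 92) ≈ 151.66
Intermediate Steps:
Function('r')(b) = Add(-4, Mul(b, Add(-1, b))) (Function('r')(b) = Add(Mul(Add(-1, b), b), -4) = Add(Mul(b, Add(-1, b)), -4) = Add(-4, Mul(b, Add(-1, b))))
x = -32 (x = Add(-32, Mul(4, Mul(Add(-6, 2), 0))) = Add(-32, Mul(4, Mul(-4, 0))) = Add(-32, Mul(4, 0)) = Add(-32, 0) = -32)
Add(Function('r')(13), Mul(Pow(Add(-60, x), -1), Add(80, -49))) = Add(Add(-4, Pow(13, 2), Mul(-1, 13)), Mul(Pow(Add(-60, -32), -1), Add(80, -49))) = Add(Add(-4, 169, -13), Mul(Pow(-92, -1), 31)) = Add(152, Mul(Rational(-1, 92), 31)) = Add(152, Rational(-31, 92)) = Rational(13953, 92)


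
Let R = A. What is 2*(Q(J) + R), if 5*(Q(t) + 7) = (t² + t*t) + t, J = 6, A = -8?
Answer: 6/5 ≈ 1.2000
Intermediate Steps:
R = -8
Q(t) = -7 + t/5 + 2*t²/5 (Q(t) = -7 + ((t² + t*t) + t)/5 = -7 + ((t² + t²) + t)/5 = -7 + (2*t² + t)/5 = -7 + (t + 2*t²)/5 = -7 + (t/5 + 2*t²/5) = -7 + t/5 + 2*t²/5)
2*(Q(J) + R) = 2*((-7 + (⅕)*6 + (⅖)*6²) - 8) = 2*((-7 + 6/5 + (⅖)*36) - 8) = 2*((-7 + 6/5 + 72/5) - 8) = 2*(43/5 - 8) = 2*(⅗) = 6/5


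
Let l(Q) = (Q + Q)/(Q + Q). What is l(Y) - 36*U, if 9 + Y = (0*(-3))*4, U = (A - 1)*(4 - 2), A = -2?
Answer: 217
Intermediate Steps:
U = -6 (U = (-2 - 1)*(4 - 2) = -3*2 = -6)
Y = -9 (Y = -9 + (0*(-3))*4 = -9 + 0*4 = -9 + 0 = -9)
l(Q) = 1 (l(Q) = (2*Q)/((2*Q)) = (2*Q)*(1/(2*Q)) = 1)
l(Y) - 36*U = 1 - 36*(-6) = 1 + 216 = 217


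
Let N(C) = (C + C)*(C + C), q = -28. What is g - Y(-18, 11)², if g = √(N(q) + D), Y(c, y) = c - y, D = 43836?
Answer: -841 + 2*√11743 ≈ -624.27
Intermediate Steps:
N(C) = 4*C² (N(C) = (2*C)*(2*C) = 4*C²)
g = 2*√11743 (g = √(4*(-28)² + 43836) = √(4*784 + 43836) = √(3136 + 43836) = √46972 = 2*√11743 ≈ 216.73)
g - Y(-18, 11)² = 2*√11743 - (-18 - 1*11)² = 2*√11743 - (-18 - 11)² = 2*√11743 - 1*(-29)² = 2*√11743 - 1*841 = 2*√11743 - 841 = -841 + 2*√11743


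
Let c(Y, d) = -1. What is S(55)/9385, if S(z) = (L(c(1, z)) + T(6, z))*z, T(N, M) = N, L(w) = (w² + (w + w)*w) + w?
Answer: 88/1877 ≈ 0.046883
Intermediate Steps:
L(w) = w + 3*w² (L(w) = (w² + (2*w)*w) + w = (w² + 2*w²) + w = 3*w² + w = w + 3*w²)
S(z) = 8*z (S(z) = (-(1 + 3*(-1)) + 6)*z = (-(1 - 3) + 6)*z = (-1*(-2) + 6)*z = (2 + 6)*z = 8*z)
S(55)/9385 = (8*55)/9385 = 440*(1/9385) = 88/1877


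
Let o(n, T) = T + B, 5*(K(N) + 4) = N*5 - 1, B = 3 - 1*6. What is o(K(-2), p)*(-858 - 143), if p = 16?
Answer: -13013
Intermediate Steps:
B = -3 (B = 3 - 6 = -3)
K(N) = -21/5 + N (K(N) = -4 + (N*5 - 1)/5 = -4 + (5*N - 1)/5 = -4 + (-1 + 5*N)/5 = -4 + (-⅕ + N) = -21/5 + N)
o(n, T) = -3 + T (o(n, T) = T - 3 = -3 + T)
o(K(-2), p)*(-858 - 143) = (-3 + 16)*(-858 - 143) = 13*(-1001) = -13013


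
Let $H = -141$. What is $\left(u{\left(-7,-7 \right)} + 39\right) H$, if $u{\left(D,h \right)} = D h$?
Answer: $-12408$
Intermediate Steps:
$\left(u{\left(-7,-7 \right)} + 39\right) H = \left(\left(-7\right) \left(-7\right) + 39\right) \left(-141\right) = \left(49 + 39\right) \left(-141\right) = 88 \left(-141\right) = -12408$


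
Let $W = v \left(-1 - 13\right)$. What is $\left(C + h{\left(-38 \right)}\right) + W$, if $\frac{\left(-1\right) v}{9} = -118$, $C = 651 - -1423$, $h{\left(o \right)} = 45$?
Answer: $-12749$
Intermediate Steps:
$C = 2074$ ($C = 651 + 1423 = 2074$)
$v = 1062$ ($v = \left(-9\right) \left(-118\right) = 1062$)
$W = -14868$ ($W = 1062 \left(-1 - 13\right) = 1062 \left(-14\right) = -14868$)
$\left(C + h{\left(-38 \right)}\right) + W = \left(2074 + 45\right) - 14868 = 2119 - 14868 = -12749$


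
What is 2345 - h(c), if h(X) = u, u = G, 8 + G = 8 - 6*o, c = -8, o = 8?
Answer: 2393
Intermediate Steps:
G = -48 (G = -8 + (8 - 6*8) = -8 + (8 - 48) = -8 - 40 = -48)
u = -48
h(X) = -48
2345 - h(c) = 2345 - 1*(-48) = 2345 + 48 = 2393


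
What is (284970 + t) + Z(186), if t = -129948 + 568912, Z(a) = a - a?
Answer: 723934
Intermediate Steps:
Z(a) = 0
t = 438964
(284970 + t) + Z(186) = (284970 + 438964) + 0 = 723934 + 0 = 723934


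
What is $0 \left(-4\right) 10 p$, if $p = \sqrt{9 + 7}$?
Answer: $0$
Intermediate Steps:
$p = 4$ ($p = \sqrt{16} = 4$)
$0 \left(-4\right) 10 p = 0 \left(-4\right) 10 \cdot 4 = 0 \cdot 10 \cdot 4 = 0 \cdot 4 = 0$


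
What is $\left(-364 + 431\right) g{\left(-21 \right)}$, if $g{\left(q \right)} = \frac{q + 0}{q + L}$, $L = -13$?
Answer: $\frac{1407}{34} \approx 41.382$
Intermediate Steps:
$g{\left(q \right)} = \frac{q}{-13 + q}$ ($g{\left(q \right)} = \frac{q + 0}{q - 13} = \frac{q}{-13 + q}$)
$\left(-364 + 431\right) g{\left(-21 \right)} = \left(-364 + 431\right) \left(- \frac{21}{-13 - 21}\right) = 67 \left(- \frac{21}{-34}\right) = 67 \left(\left(-21\right) \left(- \frac{1}{34}\right)\right) = 67 \cdot \frac{21}{34} = \frac{1407}{34}$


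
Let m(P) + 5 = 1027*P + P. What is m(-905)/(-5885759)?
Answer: 930345/5885759 ≈ 0.15807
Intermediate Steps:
m(P) = -5 + 1028*P (m(P) = -5 + (1027*P + P) = -5 + 1028*P)
m(-905)/(-5885759) = (-5 + 1028*(-905))/(-5885759) = (-5 - 930340)*(-1/5885759) = -930345*(-1/5885759) = 930345/5885759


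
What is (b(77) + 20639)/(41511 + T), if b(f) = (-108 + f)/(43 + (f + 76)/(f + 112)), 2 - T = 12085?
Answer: 18987229/27073760 ≈ 0.70131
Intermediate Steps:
T = -12083 (T = 2 - 1*12085 = 2 - 12085 = -12083)
b(f) = (-108 + f)/(43 + (76 + f)/(112 + f))
(b(77) + 20639)/(41511 + T) = ((-12096 + 77² + 4*77)/(4*(1223 + 11*77)) + 20639)/(41511 - 12083) = ((-12096 + 5929 + 308)/(4*(1223 + 847)) + 20639)/29428 = ((¼)*(-5859)/2070 + 20639)*(1/29428) = ((¼)*(1/2070)*(-5859) + 20639)*(1/29428) = (-651/920 + 20639)*(1/29428) = (18987229/920)*(1/29428) = 18987229/27073760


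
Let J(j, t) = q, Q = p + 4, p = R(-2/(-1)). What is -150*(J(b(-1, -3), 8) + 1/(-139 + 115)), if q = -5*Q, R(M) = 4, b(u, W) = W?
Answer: 24025/4 ≈ 6006.3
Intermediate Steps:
p = 4
Q = 8 (Q = 4 + 4 = 8)
q = -40 (q = -5*8 = -40)
J(j, t) = -40
-150*(J(b(-1, -3), 8) + 1/(-139 + 115)) = -150*(-40 + 1/(-139 + 115)) = -150*(-40 + 1/(-24)) = -150*(-40 - 1/24) = -150*(-961/24) = 24025/4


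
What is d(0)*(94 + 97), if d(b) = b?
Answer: 0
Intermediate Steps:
d(0)*(94 + 97) = 0*(94 + 97) = 0*191 = 0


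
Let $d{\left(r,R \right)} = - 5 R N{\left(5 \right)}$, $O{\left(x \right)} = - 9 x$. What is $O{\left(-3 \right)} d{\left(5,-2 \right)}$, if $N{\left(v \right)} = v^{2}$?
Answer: $6750$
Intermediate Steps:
$d{\left(r,R \right)} = - 125 R$ ($d{\left(r,R \right)} = - 5 R 5^{2} = - 5 R 25 = - 125 R$)
$O{\left(-3 \right)} d{\left(5,-2 \right)} = \left(-9\right) \left(-3\right) \left(\left(-125\right) \left(-2\right)\right) = 27 \cdot 250 = 6750$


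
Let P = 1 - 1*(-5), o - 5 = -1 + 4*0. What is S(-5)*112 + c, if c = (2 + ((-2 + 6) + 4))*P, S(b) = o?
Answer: 508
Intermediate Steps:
o = 4 (o = 5 + (-1 + 4*0) = 5 + (-1 + 0) = 5 - 1 = 4)
S(b) = 4
P = 6 (P = 1 + 5 = 6)
c = 60 (c = (2 + ((-2 + 6) + 4))*6 = (2 + (4 + 4))*6 = (2 + 8)*6 = 10*6 = 60)
S(-5)*112 + c = 4*112 + 60 = 448 + 60 = 508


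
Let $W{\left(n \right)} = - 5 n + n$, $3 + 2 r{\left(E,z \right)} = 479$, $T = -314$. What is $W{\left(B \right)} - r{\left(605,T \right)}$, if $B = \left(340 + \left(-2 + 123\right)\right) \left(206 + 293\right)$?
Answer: $-920394$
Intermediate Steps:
$r{\left(E,z \right)} = 238$ ($r{\left(E,z \right)} = - \frac{3}{2} + \frac{1}{2} \cdot 479 = - \frac{3}{2} + \frac{479}{2} = 238$)
$B = 230039$ ($B = \left(340 + 121\right) 499 = 461 \cdot 499 = 230039$)
$W{\left(n \right)} = - 4 n$
$W{\left(B \right)} - r{\left(605,T \right)} = \left(-4\right) 230039 - 238 = -920156 - 238 = -920394$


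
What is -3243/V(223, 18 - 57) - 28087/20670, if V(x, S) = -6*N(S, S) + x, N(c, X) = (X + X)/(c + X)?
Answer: -73127689/4485390 ≈ -16.304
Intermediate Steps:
N(c, X) = 2*X/(X + c) (N(c, X) = (2*X)/(X + c) = 2*X/(X + c))
V(x, S) = -6 + x (V(x, S) = -12*S/(S + S) + x = -12*S/(2*S) + x = -12*S*1/(2*S) + x = -6*1 + x = -6 + x)
-3243/V(223, 18 - 57) - 28087/20670 = -3243/(-6 + 223) - 28087/20670 = -3243/217 - 28087*1/20670 = -3243*1/217 - 28087/20670 = -3243/217 - 28087/20670 = -73127689/4485390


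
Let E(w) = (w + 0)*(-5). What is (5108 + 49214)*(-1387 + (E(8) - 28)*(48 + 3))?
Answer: -263733310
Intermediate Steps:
E(w) = -5*w (E(w) = w*(-5) = -5*w)
(5108 + 49214)*(-1387 + (E(8) - 28)*(48 + 3)) = (5108 + 49214)*(-1387 + (-5*8 - 28)*(48 + 3)) = 54322*(-1387 + (-40 - 28)*51) = 54322*(-1387 - 68*51) = 54322*(-1387 - 3468) = 54322*(-4855) = -263733310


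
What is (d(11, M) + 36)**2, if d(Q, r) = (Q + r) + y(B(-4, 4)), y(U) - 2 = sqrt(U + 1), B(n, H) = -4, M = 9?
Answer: (58 + I*sqrt(3))**2 ≈ 3361.0 + 200.92*I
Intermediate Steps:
y(U) = 2 + sqrt(1 + U) (y(U) = 2 + sqrt(U + 1) = 2 + sqrt(1 + U))
d(Q, r) = 2 + Q + r + I*sqrt(3) (d(Q, r) = (Q + r) + (2 + sqrt(1 - 4)) = (Q + r) + (2 + sqrt(-3)) = (Q + r) + (2 + I*sqrt(3)) = 2 + Q + r + I*sqrt(3))
(d(11, M) + 36)**2 = ((2 + 11 + 9 + I*sqrt(3)) + 36)**2 = ((22 + I*sqrt(3)) + 36)**2 = (58 + I*sqrt(3))**2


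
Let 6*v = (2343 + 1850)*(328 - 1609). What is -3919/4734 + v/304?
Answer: -4239094213/1439136 ≈ -2945.6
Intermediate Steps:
v = -1790411/2 (v = ((2343 + 1850)*(328 - 1609))/6 = (4193*(-1281))/6 = (⅙)*(-5371233) = -1790411/2 ≈ -8.9521e+5)
-3919/4734 + v/304 = -3919/4734 - 1790411/2/304 = -3919*1/4734 - 1790411/2*1/304 = -3919/4734 - 1790411/608 = -4239094213/1439136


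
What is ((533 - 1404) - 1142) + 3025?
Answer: 1012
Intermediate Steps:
((533 - 1404) - 1142) + 3025 = (-871 - 1142) + 3025 = -2013 + 3025 = 1012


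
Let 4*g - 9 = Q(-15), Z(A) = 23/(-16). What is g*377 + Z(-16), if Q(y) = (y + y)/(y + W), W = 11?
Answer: 24859/16 ≈ 1553.7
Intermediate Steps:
Q(y) = 2*y/(11 + y) (Q(y) = (y + y)/(y + 11) = (2*y)/(11 + y) = 2*y/(11 + y))
Z(A) = -23/16 (Z(A) = 23*(-1/16) = -23/16)
g = 33/8 (g = 9/4 + (2*(-15)/(11 - 15))/4 = 9/4 + (2*(-15)/(-4))/4 = 9/4 + (2*(-15)*(-¼))/4 = 9/4 + (¼)*(15/2) = 9/4 + 15/8 = 33/8 ≈ 4.1250)
g*377 + Z(-16) = (33/8)*377 - 23/16 = 12441/8 - 23/16 = 24859/16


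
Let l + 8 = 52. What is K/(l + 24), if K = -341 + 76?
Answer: -265/68 ≈ -3.8971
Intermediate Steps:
K = -265
l = 44 (l = -8 + 52 = 44)
K/(l + 24) = -265/(44 + 24) = -265/68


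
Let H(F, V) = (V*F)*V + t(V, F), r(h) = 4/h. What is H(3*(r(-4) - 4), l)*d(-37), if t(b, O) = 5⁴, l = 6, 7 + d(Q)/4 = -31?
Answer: -12920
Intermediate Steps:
d(Q) = -152 (d(Q) = -28 + 4*(-31) = -28 - 124 = -152)
t(b, O) = 625
H(F, V) = 625 + F*V² (H(F, V) = (V*F)*V + 625 = (F*V)*V + 625 = F*V² + 625 = 625 + F*V²)
H(3*(r(-4) - 4), l)*d(-37) = (625 + (3*(4/(-4) - 4))*6²)*(-152) = (625 + (3*(4*(-¼) - 4))*36)*(-152) = (625 + (3*(-1 - 4))*36)*(-152) = (625 + (3*(-5))*36)*(-152) = (625 - 15*36)*(-152) = (625 - 540)*(-152) = 85*(-152) = -12920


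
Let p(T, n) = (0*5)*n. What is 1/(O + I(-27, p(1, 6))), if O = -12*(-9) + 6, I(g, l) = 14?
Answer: 1/128 ≈ 0.0078125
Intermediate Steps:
p(T, n) = 0 (p(T, n) = 0*n = 0)
O = 114 (O = 108 + 6 = 114)
1/(O + I(-27, p(1, 6))) = 1/(114 + 14) = 1/128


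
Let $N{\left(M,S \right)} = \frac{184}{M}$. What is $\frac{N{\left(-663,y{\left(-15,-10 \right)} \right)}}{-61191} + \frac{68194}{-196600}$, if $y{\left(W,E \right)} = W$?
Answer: $- \frac{1383284689201}{3987994923900} \approx -0.34686$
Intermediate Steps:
$\frac{N{\left(-663,y{\left(-15,-10 \right)} \right)}}{-61191} + \frac{68194}{-196600} = \frac{184 \frac{1}{-663}}{-61191} + \frac{68194}{-196600} = 184 \left(- \frac{1}{663}\right) \left(- \frac{1}{61191}\right) + 68194 \left(- \frac{1}{196600}\right) = \left(- \frac{184}{663}\right) \left(- \frac{1}{61191}\right) - \frac{34097}{98300} = \frac{184}{40569633} - \frac{34097}{98300} = - \frac{1383284689201}{3987994923900}$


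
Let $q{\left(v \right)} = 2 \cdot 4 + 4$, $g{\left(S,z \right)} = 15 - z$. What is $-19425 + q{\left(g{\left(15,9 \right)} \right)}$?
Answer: $-19413$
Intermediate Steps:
$q{\left(v \right)} = 12$ ($q{\left(v \right)} = 8 + 4 = 12$)
$-19425 + q{\left(g{\left(15,9 \right)} \right)} = -19425 + 12 = -19413$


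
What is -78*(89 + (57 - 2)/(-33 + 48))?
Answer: -7228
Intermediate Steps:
-78*(89 + (57 - 2)/(-33 + 48)) = -78*(89 + 55/15) = -78*(89 + 55*(1/15)) = -78*(89 + 11/3) = -78*278/3 = -7228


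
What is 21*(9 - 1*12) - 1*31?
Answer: -94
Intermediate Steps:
21*(9 - 1*12) - 1*31 = 21*(9 - 12) - 31 = 21*(-3) - 31 = -63 - 31 = -94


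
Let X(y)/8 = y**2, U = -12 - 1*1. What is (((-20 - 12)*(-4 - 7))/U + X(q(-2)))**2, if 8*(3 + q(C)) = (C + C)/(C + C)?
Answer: 16491721/10816 ≈ 1524.8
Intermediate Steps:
U = -13 (U = -12 - 1 = -13)
q(C) = -23/8 (q(C) = -3 + ((C + C)/(C + C))/8 = -3 + ((2*C)/((2*C)))/8 = -3 + ((2*C)*(1/(2*C)))/8 = -3 + (1/8)*1 = -3 + 1/8 = -23/8)
X(y) = 8*y**2
(((-20 - 12)*(-4 - 7))/U + X(q(-2)))**2 = (((-20 - 12)*(-4 - 7))/(-13) + 8*(-23/8)**2)**2 = (-32*(-11)*(-1/13) + 8*(529/64))**2 = (352*(-1/13) + 529/8)**2 = (-352/13 + 529/8)**2 = (4061/104)**2 = 16491721/10816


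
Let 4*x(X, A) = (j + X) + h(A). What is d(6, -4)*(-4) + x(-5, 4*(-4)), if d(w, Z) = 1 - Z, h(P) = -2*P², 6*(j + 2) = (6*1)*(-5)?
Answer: -151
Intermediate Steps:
j = -7 (j = -2 + ((6*1)*(-5))/6 = -2 + (6*(-5))/6 = -2 + (⅙)*(-30) = -2 - 5 = -7)
x(X, A) = -7/4 - A²/2 + X/4 (x(X, A) = ((-7 + X) - 2*A²)/4 = (-7 + X - 2*A²)/4 = -7/4 - A²/2 + X/4)
d(6, -4)*(-4) + x(-5, 4*(-4)) = (1 - 1*(-4))*(-4) + (-7/4 - (4*(-4))²/2 + (¼)*(-5)) = (1 + 4)*(-4) + (-7/4 - ½*(-16)² - 5/4) = 5*(-4) + (-7/4 - ½*256 - 5/4) = -20 + (-7/4 - 128 - 5/4) = -20 - 131 = -151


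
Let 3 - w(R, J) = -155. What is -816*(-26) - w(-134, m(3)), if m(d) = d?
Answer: 21058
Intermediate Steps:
w(R, J) = 158 (w(R, J) = 3 - 1*(-155) = 3 + 155 = 158)
-816*(-26) - w(-134, m(3)) = -816*(-26) - 1*158 = 21216 - 158 = 21058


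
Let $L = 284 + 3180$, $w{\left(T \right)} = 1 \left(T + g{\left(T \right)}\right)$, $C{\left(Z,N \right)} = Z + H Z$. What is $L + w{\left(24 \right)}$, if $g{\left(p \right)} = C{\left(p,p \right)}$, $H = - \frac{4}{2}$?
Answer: $3464$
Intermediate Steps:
$H = -2$ ($H = \left(-4\right) \frac{1}{2} = -2$)
$C{\left(Z,N \right)} = - Z$ ($C{\left(Z,N \right)} = Z - 2 Z = - Z$)
$g{\left(p \right)} = - p$
$w{\left(T \right)} = 0$ ($w{\left(T \right)} = 1 \left(T - T\right) = 1 \cdot 0 = 0$)
$L = 3464$
$L + w{\left(24 \right)} = 3464 + 0 = 3464$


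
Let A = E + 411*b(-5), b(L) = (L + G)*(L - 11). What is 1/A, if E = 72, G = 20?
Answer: -1/98568 ≈ -1.0145e-5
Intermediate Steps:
b(L) = (-11 + L)*(20 + L) (b(L) = (L + 20)*(L - 11) = (20 + L)*(-11 + L) = (-11 + L)*(20 + L))
A = -98568 (A = 72 + 411*(-220 + (-5)**2 + 9*(-5)) = 72 + 411*(-220 + 25 - 45) = 72 + 411*(-240) = 72 - 98640 = -98568)
1/A = 1/(-98568) = -1/98568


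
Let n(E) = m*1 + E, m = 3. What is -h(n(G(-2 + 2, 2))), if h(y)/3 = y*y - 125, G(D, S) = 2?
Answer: 300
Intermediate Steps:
n(E) = 3 + E (n(E) = 3*1 + E = 3 + E)
h(y) = -375 + 3*y**2 (h(y) = 3*(y*y - 125) = 3*(y**2 - 125) = 3*(-125 + y**2) = -375 + 3*y**2)
-h(n(G(-2 + 2, 2))) = -(-375 + 3*(3 + 2)**2) = -(-375 + 3*5**2) = -(-375 + 3*25) = -(-375 + 75) = -1*(-300) = 300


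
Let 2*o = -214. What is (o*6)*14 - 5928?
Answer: -14916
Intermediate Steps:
o = -107 (o = (½)*(-214) = -107)
(o*6)*14 - 5928 = -107*6*14 - 5928 = -642*14 - 5928 = -8988 - 5928 = -14916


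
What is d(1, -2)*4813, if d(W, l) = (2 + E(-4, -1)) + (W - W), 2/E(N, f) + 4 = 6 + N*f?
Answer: 33691/3 ≈ 11230.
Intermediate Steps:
E(N, f) = 2/(2 + N*f) (E(N, f) = 2/(-4 + (6 + N*f)) = 2/(2 + N*f))
d(W, l) = 7/3 (d(W, l) = (2 + 2/(2 - 4*(-1))) + (W - W) = (2 + 2/(2 + 4)) + 0 = (2 + 2/6) + 0 = (2 + 2*(⅙)) + 0 = (2 + ⅓) + 0 = 7/3 + 0 = 7/3)
d(1, -2)*4813 = (7/3)*4813 = 33691/3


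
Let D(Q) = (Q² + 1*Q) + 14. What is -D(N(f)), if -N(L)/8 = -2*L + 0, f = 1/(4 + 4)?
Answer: -20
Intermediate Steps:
f = ⅛ (f = 1/8 = ⅛ ≈ 0.12500)
N(L) = 16*L (N(L) = -8*(-2*L + 0) = -(-16)*L = 16*L)
D(Q) = 14 + Q + Q² (D(Q) = (Q² + Q) + 14 = (Q + Q²) + 14 = 14 + Q + Q²)
-D(N(f)) = -(14 + 16*(⅛) + (16*(⅛))²) = -(14 + 2 + 2²) = -(14 + 2 + 4) = -1*20 = -20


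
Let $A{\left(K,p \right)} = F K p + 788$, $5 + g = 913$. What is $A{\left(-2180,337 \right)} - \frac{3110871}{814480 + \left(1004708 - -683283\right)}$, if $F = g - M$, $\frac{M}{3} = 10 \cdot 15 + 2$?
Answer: $- \frac{276994789013481}{834157} \approx -3.3207 \cdot 10^{8}$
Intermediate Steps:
$M = 456$ ($M = 3 \left(10 \cdot 15 + 2\right) = 3 \left(150 + 2\right) = 3 \cdot 152 = 456$)
$g = 908$ ($g = -5 + 913 = 908$)
$F = 452$ ($F = 908 - 456 = 452$)
$A{\left(K,p \right)} = 788 + 452 K p$ ($A{\left(K,p \right)} = 452 K p + 788 = 788 + 452 K p$)
$A{\left(-2180,337 \right)} - \frac{3110871}{814480 + \left(1004708 - -683283\right)} = \left(788 + 452 \left(-2180\right) 337\right) - \frac{3110871}{814480 + \left(1004708 - -683283\right)} = \left(788 - 332066320\right) - \frac{3110871}{814480 + \left(1004708 + 683283\right)} = -332065532 - \frac{3110871}{814480 + 1687991} = -332065532 - \frac{3110871}{2502471} = -332065532 - \frac{1036957}{834157} = - \frac{276994789013481}{834157}$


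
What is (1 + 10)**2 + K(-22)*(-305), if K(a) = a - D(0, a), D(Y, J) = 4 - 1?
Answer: 7746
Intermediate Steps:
D(Y, J) = 3
K(a) = -3 + a (K(a) = a - 1*3 = a - 3 = -3 + a)
(1 + 10)**2 + K(-22)*(-305) = (1 + 10)**2 + (-3 - 22)*(-305) = 11**2 - 25*(-305) = 121 + 7625 = 7746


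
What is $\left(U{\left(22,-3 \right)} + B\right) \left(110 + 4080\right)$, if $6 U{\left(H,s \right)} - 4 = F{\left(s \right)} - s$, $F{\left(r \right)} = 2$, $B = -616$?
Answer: $-2574755$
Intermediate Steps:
$U{\left(H,s \right)} = 1 - \frac{s}{6}$ ($U{\left(H,s \right)} = \frac{2}{3} + \frac{2 - s}{6} = \frac{2}{3} - \left(- \frac{1}{3} + \frac{s}{6}\right) = 1 - \frac{s}{6}$)
$\left(U{\left(22,-3 \right)} + B\right) \left(110 + 4080\right) = \left(\left(1 - - \frac{1}{2}\right) - 616\right) \left(110 + 4080\right) = \left(\left(1 + \frac{1}{2}\right) - 616\right) 4190 = \left(\frac{3}{2} - 616\right) 4190 = \left(- \frac{1229}{2}\right) 4190 = -2574755$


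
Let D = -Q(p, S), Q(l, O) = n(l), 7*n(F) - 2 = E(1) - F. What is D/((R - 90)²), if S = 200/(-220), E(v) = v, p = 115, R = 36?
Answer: 4/729 ≈ 0.0054870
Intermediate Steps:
n(F) = 3/7 - F/7 (n(F) = 2/7 + (1 - F)/7 = 2/7 + (⅐ - F/7) = 3/7 - F/7)
S = -10/11 (S = 200*(-1/220) = -10/11 ≈ -0.90909)
Q(l, O) = 3/7 - l/7
D = 16 (D = -(3/7 - ⅐*115) = -(3/7 - 115/7) = -1*(-16) = 16)
D/((R - 90)²) = 16/((36 - 90)²) = 16/((-54)²) = 16/2916 = 16*(1/2916) = 4/729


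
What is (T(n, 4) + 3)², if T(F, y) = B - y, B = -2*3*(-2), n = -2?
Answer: 121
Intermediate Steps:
B = 12 (B = -6*(-2) = 12)
T(F, y) = 12 - y
(T(n, 4) + 3)² = ((12 - 1*4) + 3)² = ((12 - 4) + 3)² = (8 + 3)² = 11² = 121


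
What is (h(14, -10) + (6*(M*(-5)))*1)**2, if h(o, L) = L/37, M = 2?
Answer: 4972900/1369 ≈ 3632.5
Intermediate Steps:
h(o, L) = L/37 (h(o, L) = L*(1/37) = L/37)
(h(14, -10) + (6*(M*(-5)))*1)**2 = ((1/37)*(-10) + (6*(2*(-5)))*1)**2 = (-10/37 + (6*(-10))*1)**2 = (-10/37 - 60*1)**2 = (-10/37 - 60)**2 = (-2230/37)**2 = 4972900/1369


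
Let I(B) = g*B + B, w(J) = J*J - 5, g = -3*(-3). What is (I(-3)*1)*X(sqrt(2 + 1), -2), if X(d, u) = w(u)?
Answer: 30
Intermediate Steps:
g = 9
w(J) = -5 + J**2 (w(J) = J**2 - 5 = -5 + J**2)
I(B) = 10*B (I(B) = 9*B + B = 10*B)
X(d, u) = -5 + u**2
(I(-3)*1)*X(sqrt(2 + 1), -2) = ((10*(-3))*1)*(-5 + (-2)**2) = (-30*1)*(-5 + 4) = -30*(-1) = 30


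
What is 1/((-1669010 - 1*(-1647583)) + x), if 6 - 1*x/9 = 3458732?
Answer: -1/31149961 ≈ -3.2103e-8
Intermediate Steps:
x = -31128534 (x = 54 - 9*3458732 = 54 - 31128588 = -31128534)
1/((-1669010 - 1*(-1647583)) + x) = 1/((-1669010 - 1*(-1647583)) - 31128534) = 1/((-1669010 + 1647583) - 31128534) = 1/(-21427 - 31128534) = 1/(-31149961) = -1/31149961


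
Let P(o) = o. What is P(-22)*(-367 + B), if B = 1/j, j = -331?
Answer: 2672516/331 ≈ 8074.1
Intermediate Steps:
B = -1/331 (B = 1/(-331) = -1/331 ≈ -0.0030211)
P(-22)*(-367 + B) = -22*(-367 - 1/331) = -22*(-121478/331) = 2672516/331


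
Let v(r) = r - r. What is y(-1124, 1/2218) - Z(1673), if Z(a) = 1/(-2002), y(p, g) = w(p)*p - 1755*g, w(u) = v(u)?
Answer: -877823/1110109 ≈ -0.79075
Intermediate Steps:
v(r) = 0
w(u) = 0
y(p, g) = -1755*g (y(p, g) = 0*p - 1755*g = 0 - 1755*g = -1755*g)
Z(a) = -1/2002
y(-1124, 1/2218) - Z(1673) = -1755/2218 - 1*(-1/2002) = -1755*1/2218 + 1/2002 = -1755/2218 + 1/2002 = -877823/1110109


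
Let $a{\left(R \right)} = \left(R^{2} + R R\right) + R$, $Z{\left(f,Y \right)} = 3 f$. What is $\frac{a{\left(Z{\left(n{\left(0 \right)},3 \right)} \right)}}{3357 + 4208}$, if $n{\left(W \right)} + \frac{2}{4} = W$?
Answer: $\frac{3}{7565} \approx 0.00039656$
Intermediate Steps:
$n{\left(W \right)} = - \frac{1}{2} + W$
$a{\left(R \right)} = R + 2 R^{2}$ ($a{\left(R \right)} = \left(R^{2} + R^{2}\right) + R = 2 R^{2} + R = R + 2 R^{2}$)
$\frac{a{\left(Z{\left(n{\left(0 \right)},3 \right)} \right)}}{3357 + 4208} = \frac{3 \left(- \frac{1}{2} + 0\right) \left(1 + 2 \cdot 3 \left(- \frac{1}{2} + 0\right)\right)}{3357 + 4208} = \frac{3 \left(- \frac{1}{2}\right) \left(1 + 2 \cdot 3 \left(- \frac{1}{2}\right)\right)}{7565} = \frac{\left(- \frac{3}{2}\right) \left(1 + 2 \left(- \frac{3}{2}\right)\right)}{7565} = \frac{\left(- \frac{3}{2}\right) \left(1 - 3\right)}{7565} = \frac{\left(- \frac{3}{2}\right) \left(-2\right)}{7565} = \frac{1}{7565} \cdot 3 = \frac{3}{7565}$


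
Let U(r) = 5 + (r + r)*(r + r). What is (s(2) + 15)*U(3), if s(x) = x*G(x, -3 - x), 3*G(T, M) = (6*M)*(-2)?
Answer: 2255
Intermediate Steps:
G(T, M) = -4*M (G(T, M) = ((6*M)*(-2))/3 = (-12*M)/3 = -4*M)
U(r) = 5 + 4*r**2 (U(r) = 5 + (2*r)*(2*r) = 5 + 4*r**2)
s(x) = x*(12 + 4*x) (s(x) = x*(-4*(-3 - x)) = x*(12 + 4*x))
(s(2) + 15)*U(3) = (4*2*(3 + 2) + 15)*(5 + 4*3**2) = (4*2*5 + 15)*(5 + 4*9) = (40 + 15)*(5 + 36) = 55*41 = 2255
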